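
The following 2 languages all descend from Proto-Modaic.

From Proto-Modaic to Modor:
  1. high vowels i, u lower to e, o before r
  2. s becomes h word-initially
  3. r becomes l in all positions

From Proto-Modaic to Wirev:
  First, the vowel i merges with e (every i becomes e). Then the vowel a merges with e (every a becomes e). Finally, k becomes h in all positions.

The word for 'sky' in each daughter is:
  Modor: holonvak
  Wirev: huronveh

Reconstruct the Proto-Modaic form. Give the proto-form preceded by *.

*huronvak

Position 7: Modor has a, Wirev has e. Modor preserves a here (none of its changes turn any other segment into a), so the proto-segment is *a.
Position 2: Modor has o, Wirev has u. Wirev preserves u here (none of its changes turn any other segment into u), so the proto-segment is *u.
Position 3: Modor has l, Wirev has r. Wirev preserves r here (none of its changes turn any other segment into r), so the proto-segment is *r.
Continuing position by position gives *huronvak; check it forward:
Modor: *huronvak
  huronvak → horonvak   [pre-rhotic lowering]
  horonvak (rule 2 does not apply)
  horonvak → holonvak   [unconditioned shift]
  giving Modor holonvak.
Wirev: *huronvak > huronvek > huronveh  (by vowel merger, unconditioned shift)
No other proto-form is consistent with every reflex, so the reconstruction is *huronvak.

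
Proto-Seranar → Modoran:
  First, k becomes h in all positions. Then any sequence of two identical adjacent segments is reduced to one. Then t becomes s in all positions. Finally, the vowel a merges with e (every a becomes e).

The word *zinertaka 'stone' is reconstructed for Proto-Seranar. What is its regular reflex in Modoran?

Modoran: *zinertaka > zinertaha > zinersaha > zinersehe  (by unconditioned shift, unconditioned shift, vowel merger)

zinersehe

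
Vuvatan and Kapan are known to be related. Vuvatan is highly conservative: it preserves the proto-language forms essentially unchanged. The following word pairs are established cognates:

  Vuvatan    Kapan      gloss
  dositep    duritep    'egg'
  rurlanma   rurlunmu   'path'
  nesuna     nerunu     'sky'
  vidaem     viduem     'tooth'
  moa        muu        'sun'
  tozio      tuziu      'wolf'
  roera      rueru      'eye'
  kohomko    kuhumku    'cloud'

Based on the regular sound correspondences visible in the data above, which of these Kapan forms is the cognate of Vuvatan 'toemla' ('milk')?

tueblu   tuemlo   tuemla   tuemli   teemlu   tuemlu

roera ~ rueru — Vuvatan o corresponds to Kapan u after a consonant, before a front vowel.
rurlanma ~ rurlunmu, nesuna ~ nerunu — Vuvatan a corresponds to Kapan u word-finally.
Applying these to Vuvatan 'toemla':
  toemla → tuemla   (o→u after a consonant, before a front vowel)
  tuemla → tuemlu   (a→u word-finally)
So the Kapan cognate is 'tuemlu'.

tuemlu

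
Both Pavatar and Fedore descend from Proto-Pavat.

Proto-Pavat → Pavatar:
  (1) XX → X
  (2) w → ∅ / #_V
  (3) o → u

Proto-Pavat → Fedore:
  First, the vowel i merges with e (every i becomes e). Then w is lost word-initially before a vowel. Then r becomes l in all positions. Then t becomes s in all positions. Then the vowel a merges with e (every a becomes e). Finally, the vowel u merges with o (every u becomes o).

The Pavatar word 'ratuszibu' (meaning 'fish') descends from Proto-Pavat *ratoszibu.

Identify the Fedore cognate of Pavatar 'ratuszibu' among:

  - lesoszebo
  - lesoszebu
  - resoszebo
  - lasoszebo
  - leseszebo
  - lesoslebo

Fedore: start from *ratoszibu.
  rule 1 (vowel merger): ratoszibu → ratoszebu
  rule 2: no change — ratoszebu
  rule 3 (unconditioned shift): ratoszebu → latoszebu
  rule 4 (unconditioned shift): latoszebu → lasoszebu
  rule 5 (vowel merger): lasoszebu → lesoszebu
  rule 6 (vowel merger): lesoszebu → lesoszebo
  ⇒ Fedore lesoszebo
Only 'lesoszebo' matches the regular Fedore development of *ratoszibu.

lesoszebo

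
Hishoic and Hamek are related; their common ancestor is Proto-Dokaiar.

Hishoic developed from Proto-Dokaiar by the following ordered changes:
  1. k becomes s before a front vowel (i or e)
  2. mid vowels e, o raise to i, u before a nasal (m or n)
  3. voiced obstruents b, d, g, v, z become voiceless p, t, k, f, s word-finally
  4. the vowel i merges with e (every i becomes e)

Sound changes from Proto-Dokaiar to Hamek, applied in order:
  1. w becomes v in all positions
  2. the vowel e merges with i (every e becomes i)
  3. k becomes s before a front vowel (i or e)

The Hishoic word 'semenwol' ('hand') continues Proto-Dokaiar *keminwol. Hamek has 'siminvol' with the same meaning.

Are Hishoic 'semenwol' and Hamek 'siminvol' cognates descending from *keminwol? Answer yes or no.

yes

Derive the expected Hamek reflex of *keminwol:
Hamek: start from *keminwol.
  rule 1 (unconditioned shift): keminwol → keminvol
  rule 2 (vowel merger): keminvol → kiminvol
  rule 3 (palatalisation): kiminvol → siminvol
  ⇒ Hamek siminvol
Hamek 'siminvol' matches the regular reflex exactly, so the pair is cognate.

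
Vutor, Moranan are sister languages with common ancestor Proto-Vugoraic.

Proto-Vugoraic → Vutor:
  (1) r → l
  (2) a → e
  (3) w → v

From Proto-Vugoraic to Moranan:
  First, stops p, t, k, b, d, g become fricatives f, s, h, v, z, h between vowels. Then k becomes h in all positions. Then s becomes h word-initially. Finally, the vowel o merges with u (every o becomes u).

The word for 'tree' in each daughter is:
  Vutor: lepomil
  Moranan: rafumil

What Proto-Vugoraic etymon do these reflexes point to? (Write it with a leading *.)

Position 3: Vutor has p, Moranan has f. Vutor preserves p here (none of its changes turn any other segment into p), so the proto-segment is *p.
Position 4: Vutor has o, Moranan has u. Vutor preserves o here (none of its changes turn any other segment into o), so the proto-segment is *o.
Position 2: Vutor has e, Moranan has a. Moranan preserves a here (none of its changes turn any other segment into a), so the proto-segment is *a.
This points to *rapomil. Verify forward in each daughter:
Vutor: start from *rapomil.
  rule 1 (unconditioned shift): rapomil → lapomil
  rule 2 (vowel merger): lapomil → lepomil
  rule 3: no change — lepomil
  ⇒ Vutor lepomil
Moranan: start from *rapomil.
  rule 1 (intervocalic lenition): rapomil → rafomil
  rule 2: no change — rafomil
  rule 3: no change — rafomil
  rule 4 (vowel merger): rafomil → rafumil
  ⇒ Moranan rafumil
*rapomil is the unique common source.

*rapomil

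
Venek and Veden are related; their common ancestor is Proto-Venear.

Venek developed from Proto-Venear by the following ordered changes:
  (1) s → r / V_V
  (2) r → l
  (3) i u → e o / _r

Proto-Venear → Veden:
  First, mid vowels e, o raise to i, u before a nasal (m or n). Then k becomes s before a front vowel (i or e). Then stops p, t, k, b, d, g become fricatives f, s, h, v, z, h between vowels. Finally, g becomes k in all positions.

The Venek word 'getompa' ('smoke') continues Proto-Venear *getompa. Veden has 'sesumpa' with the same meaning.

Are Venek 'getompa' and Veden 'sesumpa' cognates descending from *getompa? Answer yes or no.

Derive the expected Veden reflex of *getompa:
Veden: *getompa > getumpa > gesumpa > kesumpa  (by pre-nasal raising, intervocalic lenition, unconditioned shift)
The regular Veden reflex would be 'kesumpa', but the attested form is 'sesumpa'. The correspondence is irregular, so they are not cognates (the Veden form has a different source).

no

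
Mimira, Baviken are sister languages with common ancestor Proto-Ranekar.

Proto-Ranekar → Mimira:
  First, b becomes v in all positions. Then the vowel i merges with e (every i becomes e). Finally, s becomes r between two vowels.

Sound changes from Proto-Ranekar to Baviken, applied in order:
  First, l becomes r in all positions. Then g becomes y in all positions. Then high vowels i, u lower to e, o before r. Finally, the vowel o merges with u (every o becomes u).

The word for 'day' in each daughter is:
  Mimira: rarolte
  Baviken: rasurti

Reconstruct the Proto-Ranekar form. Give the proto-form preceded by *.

Position 7: Mimira has e, Baviken has i. Baviken preserves i here (none of its changes turn any other segment into i), so the proto-segment is *i.
Position 4: Mimira has o, Baviken has u. Mimira preserves o here (none of its changes turn any other segment into o), so the proto-segment is *o.
Position 5: Mimira has l, Baviken has r. Mimira preserves l here (none of its changes turn any other segment into l), so the proto-segment is *l.
Continuing position by position gives *rasolti; check it forward:
Mimira: *rasolti
  rasolti (rule 1 does not apply)
  rasolti → rasolte   [vowel merger]
  rasolte → rarolte   [rhotacism]
  giving Mimira rarolte.
Baviken: *rasolti > rasorti > rasurti  (by unconditioned shift, vowel merger)
No other proto-form is consistent with every reflex, so the reconstruction is *rasolti.

*rasolti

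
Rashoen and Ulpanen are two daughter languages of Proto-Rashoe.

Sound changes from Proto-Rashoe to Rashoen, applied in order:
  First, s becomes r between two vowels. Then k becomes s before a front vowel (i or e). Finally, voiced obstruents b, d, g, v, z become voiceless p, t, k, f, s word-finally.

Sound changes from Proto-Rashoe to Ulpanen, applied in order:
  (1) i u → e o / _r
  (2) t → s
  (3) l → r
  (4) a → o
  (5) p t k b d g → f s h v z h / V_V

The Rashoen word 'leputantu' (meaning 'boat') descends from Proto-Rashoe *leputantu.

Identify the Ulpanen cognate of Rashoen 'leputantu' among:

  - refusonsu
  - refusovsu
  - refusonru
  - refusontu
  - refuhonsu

Ulpanen: start from *leputantu.
  rule 1: no change — leputantu
  rule 2 (unconditioned shift): leputantu → lepusansu
  rule 3 (unconditioned shift): lepusansu → repusansu
  rule 4 (vowel merger): repusansu → repusonsu
  rule 5 (intervocalic lenition): repusonsu → refusonsu
  ⇒ Ulpanen refusonsu

refusonsu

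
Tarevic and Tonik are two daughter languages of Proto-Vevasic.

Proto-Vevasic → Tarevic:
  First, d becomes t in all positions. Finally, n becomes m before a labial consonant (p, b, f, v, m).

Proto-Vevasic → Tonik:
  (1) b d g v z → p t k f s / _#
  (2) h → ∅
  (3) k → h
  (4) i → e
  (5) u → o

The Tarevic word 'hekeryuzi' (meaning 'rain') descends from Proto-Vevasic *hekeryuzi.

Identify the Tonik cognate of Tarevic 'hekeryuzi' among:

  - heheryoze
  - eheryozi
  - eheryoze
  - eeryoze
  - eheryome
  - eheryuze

eheryoze

Tonik: *hekeryuzi
  hekeryuzi (rule 1 does not apply)
  hekeryuzi → ekeryuzi   [h-loss]
  ekeryuzi → eheryuzi   [unconditioned shift]
  eheryuzi → eheryuze   [vowel merger]
  eheryuze → eheryoze   [vowel merger]
  giving Tonik eheryoze.
The other candidates each miss or misapply at least one Tonik change.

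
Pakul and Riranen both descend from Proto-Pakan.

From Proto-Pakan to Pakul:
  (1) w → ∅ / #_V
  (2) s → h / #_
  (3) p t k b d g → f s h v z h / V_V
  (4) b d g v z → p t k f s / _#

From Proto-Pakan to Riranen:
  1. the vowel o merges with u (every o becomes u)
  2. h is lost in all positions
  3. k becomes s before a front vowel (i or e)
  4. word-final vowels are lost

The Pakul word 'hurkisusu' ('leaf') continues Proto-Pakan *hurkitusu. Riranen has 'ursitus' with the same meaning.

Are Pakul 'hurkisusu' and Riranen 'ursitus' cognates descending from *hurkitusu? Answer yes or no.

yes

Derive the expected Riranen reflex of *hurkitusu:
Riranen: start from *hurkitusu.
  rule 1: no change — hurkitusu
  rule 2 (h-loss): hurkitusu → urkitusu
  rule 3 (palatalisation): urkitusu → ursitusu
  rule 4 (apocope): ursitusu → ursitus
  ⇒ Riranen ursitus
Riranen 'ursitus' matches the regular reflex exactly, so the pair is cognate.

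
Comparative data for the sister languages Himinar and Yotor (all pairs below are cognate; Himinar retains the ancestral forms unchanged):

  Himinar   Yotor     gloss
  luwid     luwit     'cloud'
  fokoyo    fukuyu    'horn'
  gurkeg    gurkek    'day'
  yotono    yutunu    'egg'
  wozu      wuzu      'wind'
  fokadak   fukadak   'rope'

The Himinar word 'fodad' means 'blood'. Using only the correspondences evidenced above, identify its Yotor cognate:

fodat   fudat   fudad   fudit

fokoyo ~ fukuyu, yotono ~ yutunu — Himinar o corresponds to Yotor u after a consonant, before a consonant other than r, m, n, p, b, f, v.
luwid ~ luwit — Himinar d corresponds to Yotor t word-finally.
Applying these to Himinar 'fodad':
  fodad → fudad   (o→u after a consonant, before a consonant other than r, m, n, p, b, f, v)
  fudad → fudat   (d→t word-finally)
So the Yotor cognate is 'fudat'.

fudat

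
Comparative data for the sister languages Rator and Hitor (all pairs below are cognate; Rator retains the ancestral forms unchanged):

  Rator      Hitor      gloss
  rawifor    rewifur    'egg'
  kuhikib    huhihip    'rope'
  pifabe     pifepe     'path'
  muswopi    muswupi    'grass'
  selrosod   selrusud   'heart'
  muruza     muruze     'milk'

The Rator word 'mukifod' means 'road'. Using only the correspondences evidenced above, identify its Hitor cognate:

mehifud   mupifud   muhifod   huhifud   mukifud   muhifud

kuhikib ~ huhihip — Rator k corresponds to Hitor h between vowels (before a front vowel).
selrosod ~ selrusud — Rator o corresponds to Hitor u after a consonant, before a consonant other than r, m, n, p, b, f, v.
Applying these to Rator 'mukifod':
  mukifod → muhifod   (k→h between vowels (before a front vowel))
  muhifod → muhifud   (o→u after a consonant, before a consonant other than r, m, n, p, b, f, v)
So the Hitor cognate is 'muhifud'.

muhifud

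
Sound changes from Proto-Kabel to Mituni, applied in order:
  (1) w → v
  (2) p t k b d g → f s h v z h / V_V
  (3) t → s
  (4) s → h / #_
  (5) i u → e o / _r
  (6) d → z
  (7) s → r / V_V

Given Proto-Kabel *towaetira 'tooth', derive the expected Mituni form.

hovaerera

Mituni: start from *towaetira.
  rule 1 (unconditioned shift): towaetira → tovaetira
  rule 2 (intervocalic lenition): tovaetira → tovaesira
  rule 3 (unconditioned shift): tovaesira → sovaesira
  rule 4 (debuccalisation): sovaesira → hovaesira
  rule 5 (pre-rhotic lowering): hovaesira → hovaesera
  rule 6: no change — hovaesera
  rule 7 (rhotacism): hovaesera → hovaerera
  ⇒ Mituni hovaerera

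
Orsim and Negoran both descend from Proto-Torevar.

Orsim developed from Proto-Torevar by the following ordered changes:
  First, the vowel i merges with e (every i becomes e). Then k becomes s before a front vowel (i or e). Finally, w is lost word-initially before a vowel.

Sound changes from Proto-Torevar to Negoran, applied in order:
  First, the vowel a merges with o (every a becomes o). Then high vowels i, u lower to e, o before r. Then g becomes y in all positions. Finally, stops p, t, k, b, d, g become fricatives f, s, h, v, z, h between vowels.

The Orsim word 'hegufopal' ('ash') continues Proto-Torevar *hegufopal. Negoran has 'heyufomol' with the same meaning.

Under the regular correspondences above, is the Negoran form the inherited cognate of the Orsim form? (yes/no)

no

Derive the expected Negoran reflex of *hegufopal:
Negoran: start from *hegufopal.
  rule 1 (vowel merger): hegufopal → hegufopol
  rule 2: no change — hegufopol
  rule 3 (unconditioned shift): hegufopol → heyufopol
  rule 4 (intervocalic lenition): heyufopol → heyufofol
  ⇒ Negoran heyufofol
The regular Negoran reflex would be 'heyufofol', but the attested form is 'heyufomol'. The correspondence is irregular, so they are not cognates (the Negoran form has a different source).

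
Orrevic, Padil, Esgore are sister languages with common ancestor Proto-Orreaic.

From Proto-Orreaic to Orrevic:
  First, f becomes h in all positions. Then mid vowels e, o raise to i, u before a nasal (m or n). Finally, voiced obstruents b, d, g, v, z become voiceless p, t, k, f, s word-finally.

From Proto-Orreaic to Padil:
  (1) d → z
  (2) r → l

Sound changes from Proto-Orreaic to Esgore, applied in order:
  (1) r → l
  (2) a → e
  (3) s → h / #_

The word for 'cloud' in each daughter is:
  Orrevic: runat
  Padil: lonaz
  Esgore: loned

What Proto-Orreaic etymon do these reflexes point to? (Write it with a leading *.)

*ronad

Position 4: Orrevic has a, Padil has a, Esgore has e. Orrevic preserves a here (none of its changes turn any other segment into a), so the proto-segment is *a.
Position 2: Orrevic has u, Padil has o, Esgore has o. Padil preserves o here (none of its changes turn any other segment into o), so the proto-segment is *o.
This points to *ronad. Verify forward in each daughter:
Orrevic: *ronad > runad > runat  (by pre-nasal raising, final devoicing)
Padil: *ronad
  ronad → ronaz   [unconditioned shift]
  ronaz → lonaz   [unconditioned shift]
  giving Padil lonaz.
Esgore: start from *ronad.
  rule 1 (unconditioned shift): ronad → lonad
  rule 2 (vowel merger): lonad → loned
  rule 3: no change — loned
  ⇒ Esgore loned
Only *ronad yields all of Orrevic runat, Padil lonaz, Esgore loned.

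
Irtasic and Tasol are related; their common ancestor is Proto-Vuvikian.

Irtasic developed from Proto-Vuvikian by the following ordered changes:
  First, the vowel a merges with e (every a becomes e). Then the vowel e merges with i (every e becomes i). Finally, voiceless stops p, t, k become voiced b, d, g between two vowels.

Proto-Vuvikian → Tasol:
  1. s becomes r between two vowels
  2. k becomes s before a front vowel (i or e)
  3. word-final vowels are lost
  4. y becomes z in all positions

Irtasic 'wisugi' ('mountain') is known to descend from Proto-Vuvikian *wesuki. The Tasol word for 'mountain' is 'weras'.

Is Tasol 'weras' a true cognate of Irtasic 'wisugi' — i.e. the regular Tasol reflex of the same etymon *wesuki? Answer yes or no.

Derive the expected Tasol reflex of *wesuki:
Tasol: *wesuki > weruki > werusi > werus  (by rhotacism, palatalisation, apocope)
The regular Tasol reflex would be 'werus', but the attested form is 'weras'. The correspondence is irregular, so they are not cognates (the Tasol form has a different source).

no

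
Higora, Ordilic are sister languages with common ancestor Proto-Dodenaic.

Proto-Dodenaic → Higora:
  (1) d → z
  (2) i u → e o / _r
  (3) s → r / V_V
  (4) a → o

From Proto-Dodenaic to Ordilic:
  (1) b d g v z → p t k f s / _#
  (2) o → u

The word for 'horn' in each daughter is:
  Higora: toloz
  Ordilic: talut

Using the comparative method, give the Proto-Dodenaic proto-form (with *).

Position 5: Higora has z, Ordilic has t. Taking the neighbouring segments as reconstructed: Higora z could go back to *d or *z; Ordilic t could go back to *t or *d — the one source consistent with every daughter is *d.
Position 4: Higora has o, Ordilic has u. Taking the neighbouring segments as reconstructed: Higora o could go back to *a or *o; Ordilic u could go back to *o or *u — the one source consistent with every daughter is *o.
Position 2: Higora has o, Ordilic has a. Ordilic preserves a here (none of its changes turn any other segment into a), so the proto-segment is *a.
This points to *talod. Verify forward in each daughter:
Higora: *talod > taloz > toloz  (by unconditioned shift, vowel merger)
Ordilic: start from *talod.
  rule 1 (final devoicing): talod → talot
  rule 2 (vowel merger): talot → talut
  ⇒ Ordilic talut
Only *talod yields all of Higora toloz, Ordilic talut.

*talod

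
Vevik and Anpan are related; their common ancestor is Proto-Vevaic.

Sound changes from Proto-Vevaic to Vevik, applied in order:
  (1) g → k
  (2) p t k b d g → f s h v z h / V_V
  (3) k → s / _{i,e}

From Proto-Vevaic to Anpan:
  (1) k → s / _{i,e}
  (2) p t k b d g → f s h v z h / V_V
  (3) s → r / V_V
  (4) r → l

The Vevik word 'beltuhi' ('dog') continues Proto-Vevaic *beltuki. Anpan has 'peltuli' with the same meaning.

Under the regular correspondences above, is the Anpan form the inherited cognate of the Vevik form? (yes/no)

no

Derive the expected Anpan reflex of *beltuki:
Anpan: *beltuki > beltusi > belturi > beltuli  (by palatalisation, rhotacism, unconditioned shift)
The regular Anpan reflex would be 'beltuli', but the attested form is 'peltuli'. The correspondence is irregular, so they are not cognates (the Anpan form has a different source).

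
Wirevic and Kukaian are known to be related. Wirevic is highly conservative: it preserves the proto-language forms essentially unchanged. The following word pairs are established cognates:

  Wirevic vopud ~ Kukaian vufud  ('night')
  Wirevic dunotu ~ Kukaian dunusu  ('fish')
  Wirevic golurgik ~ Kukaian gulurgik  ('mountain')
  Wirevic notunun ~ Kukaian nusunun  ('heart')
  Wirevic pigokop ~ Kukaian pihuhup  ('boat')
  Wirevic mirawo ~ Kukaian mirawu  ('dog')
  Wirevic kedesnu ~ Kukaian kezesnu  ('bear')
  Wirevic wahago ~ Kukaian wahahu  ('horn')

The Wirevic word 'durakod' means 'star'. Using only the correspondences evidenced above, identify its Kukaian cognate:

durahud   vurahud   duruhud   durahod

pigokop ~ pihuhup — Wirevic k corresponds to Kukaian h between vowels (before a back vowel).
dunotu ~ dunusu, golurgik ~ gulurgik — Wirevic o corresponds to Kukaian u after a consonant, before a consonant other than r, m, n, p, b, f, v.
Applying these to Wirevic 'durakod':
  durakod → durahod   (k→h between vowels (before a back vowel))
  durahod → durahud   (o→u after a consonant, before a consonant other than r, m, n, p, b, f, v)
So the Kukaian cognate is 'durahud'.

durahud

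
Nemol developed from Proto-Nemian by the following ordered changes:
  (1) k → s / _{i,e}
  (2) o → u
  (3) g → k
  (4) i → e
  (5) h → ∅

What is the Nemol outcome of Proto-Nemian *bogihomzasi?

Nemol: *bogihomzasi > bugihumzasi > bukihumzasi > bukehumzase > bukeumzase  (by vowel merger, unconditioned shift, vowel merger, h-loss)

bukeumzase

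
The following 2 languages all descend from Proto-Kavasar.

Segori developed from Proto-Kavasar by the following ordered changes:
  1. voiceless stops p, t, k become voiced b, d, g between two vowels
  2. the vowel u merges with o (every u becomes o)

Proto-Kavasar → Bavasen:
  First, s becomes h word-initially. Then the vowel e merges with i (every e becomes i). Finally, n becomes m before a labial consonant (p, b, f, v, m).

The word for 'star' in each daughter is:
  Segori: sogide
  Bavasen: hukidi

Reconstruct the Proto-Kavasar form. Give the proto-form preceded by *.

*sukide

Position 1: Segori has s, Bavasen has h. Segori preserves s here (none of its changes turn any other segment into s), so the proto-segment is *s.
Position 6: Segori has e, Bavasen has i. Segori preserves e here (none of its changes turn any other segment into e), so the proto-segment is *e.
Continuing position by position gives *sukide; check it forward:
Segori: *sukide
  sukide → sugide   [intervocalic voicing]
  sugide → sogide   [vowel merger]
  giving Segori sogide.
Bavasen: start from *sukide.
  rule 1 (debuccalisation): sukide → hukide
  rule 2 (vowel merger): hukide → hukidi
  rule 3: no change — hukidi
  ⇒ Bavasen hukidi
*sukide is the unique common source.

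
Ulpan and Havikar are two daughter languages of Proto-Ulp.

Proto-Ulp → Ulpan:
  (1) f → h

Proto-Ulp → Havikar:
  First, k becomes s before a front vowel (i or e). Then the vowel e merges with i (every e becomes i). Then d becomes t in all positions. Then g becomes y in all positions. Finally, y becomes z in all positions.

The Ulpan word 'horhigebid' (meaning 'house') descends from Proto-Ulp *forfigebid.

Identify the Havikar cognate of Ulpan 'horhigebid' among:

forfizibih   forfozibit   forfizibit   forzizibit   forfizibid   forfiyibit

Havikar: *forfigebid > forfigibid > forfigibit > forfiyibit > forfizibit  (by vowel merger, unconditioned shift, unconditioned shift, unconditioned shift)
Among the options, 'forfizibit' alone shows every Havikar change applied in order.

forfizibit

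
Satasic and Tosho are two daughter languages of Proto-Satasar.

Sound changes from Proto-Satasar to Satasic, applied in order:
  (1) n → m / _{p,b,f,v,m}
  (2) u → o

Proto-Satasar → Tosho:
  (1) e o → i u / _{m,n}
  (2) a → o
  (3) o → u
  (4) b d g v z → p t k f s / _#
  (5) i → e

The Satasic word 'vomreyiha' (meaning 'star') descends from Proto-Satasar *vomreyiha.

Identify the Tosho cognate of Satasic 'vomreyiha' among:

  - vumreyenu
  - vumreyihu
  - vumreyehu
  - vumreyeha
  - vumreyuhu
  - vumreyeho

vumreyehu

Tosho: *vomreyiha
  vomreyiha → vumreyiha   [pre-nasal raising]
  vumreyiha → vumreyiho   [vowel merger]
  vumreyiho → vumreyihu   [vowel merger]
  vumreyihu (rule 4 does not apply)
  vumreyihu → vumreyehu   [vowel merger]
  giving Tosho vumreyehu.
The other candidates each miss or misapply at least one Tosho change.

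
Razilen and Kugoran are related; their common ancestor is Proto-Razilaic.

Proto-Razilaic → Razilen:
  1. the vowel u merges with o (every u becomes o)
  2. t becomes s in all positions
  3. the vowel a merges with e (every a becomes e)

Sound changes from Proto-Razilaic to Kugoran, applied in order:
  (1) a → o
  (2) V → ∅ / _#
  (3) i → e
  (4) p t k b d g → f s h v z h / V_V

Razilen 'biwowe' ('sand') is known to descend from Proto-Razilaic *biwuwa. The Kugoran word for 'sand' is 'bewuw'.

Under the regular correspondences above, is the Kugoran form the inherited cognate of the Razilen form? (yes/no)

Derive the expected Kugoran reflex of *biwuwa:
Kugoran: *biwuwa
  biwuwa → biwuwo   [vowel merger]
  biwuwo → biwuw   [apocope]
  biwuw → bewuw   [vowel merger]
  bewuw (rule 4 does not apply)
  giving Kugoran bewuw.
Kugoran 'bewuw' matches the regular reflex exactly, so the pair is cognate.

yes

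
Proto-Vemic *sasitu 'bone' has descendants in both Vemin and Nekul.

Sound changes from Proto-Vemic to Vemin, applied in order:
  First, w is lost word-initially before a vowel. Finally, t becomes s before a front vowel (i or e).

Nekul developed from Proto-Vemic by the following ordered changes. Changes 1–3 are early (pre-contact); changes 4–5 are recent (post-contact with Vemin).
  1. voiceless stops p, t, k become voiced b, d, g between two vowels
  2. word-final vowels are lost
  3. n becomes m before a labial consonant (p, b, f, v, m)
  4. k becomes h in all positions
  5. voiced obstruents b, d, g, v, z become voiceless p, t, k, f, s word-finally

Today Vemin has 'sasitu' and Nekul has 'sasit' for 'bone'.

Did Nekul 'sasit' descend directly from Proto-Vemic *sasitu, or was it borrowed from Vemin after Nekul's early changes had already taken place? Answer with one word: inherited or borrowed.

If inherited, *sasitu would pass through all of Nekul's changes:
Nekul: *sasitu
  sasitu → sasidu   [intervocalic voicing]
  sasidu → sasid   [apocope]
  sasid (rule 3 does not apply)
  sasid (rule 4 does not apply)
  sasid → sasit   [final devoicing]
  giving Nekul sasit.
If borrowed from Vemin 'sasitu' after the early changes, it would undergo only the recent ones:
  rule 4 (unconditioned shift): no change (sasitu)
  rule 5 (final devoicing): no change (sasitu)
  ⇒ as a loan: sasitu
Nekul 'sasit' matches the inherited outcome exactly, so it is an inherited cognate, not a loan.

inherited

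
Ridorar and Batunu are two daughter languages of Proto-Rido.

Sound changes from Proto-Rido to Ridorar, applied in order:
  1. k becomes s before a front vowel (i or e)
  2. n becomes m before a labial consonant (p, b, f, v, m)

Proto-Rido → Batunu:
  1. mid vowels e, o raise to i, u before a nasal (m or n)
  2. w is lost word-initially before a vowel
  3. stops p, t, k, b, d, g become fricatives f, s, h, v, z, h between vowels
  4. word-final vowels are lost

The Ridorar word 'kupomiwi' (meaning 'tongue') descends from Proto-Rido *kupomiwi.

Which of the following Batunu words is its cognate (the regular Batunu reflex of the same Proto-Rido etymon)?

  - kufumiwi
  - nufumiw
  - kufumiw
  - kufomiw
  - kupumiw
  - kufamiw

Batunu: start from *kupomiwi.
  rule 1 (pre-nasal raising): kupomiwi → kupumiwi
  rule 2: no change — kupumiwi
  rule 3 (intervocalic lenition): kupumiwi → kufumiwi
  rule 4 (apocope): kufumiwi → kufumiw
  ⇒ Batunu kufumiw
Among the options, 'kufumiw' alone shows every Batunu change applied in order.

kufumiw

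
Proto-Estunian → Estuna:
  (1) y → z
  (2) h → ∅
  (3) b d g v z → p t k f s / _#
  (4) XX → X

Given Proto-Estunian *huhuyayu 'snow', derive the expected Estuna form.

Estuna: *huhuyayu
  huhuyayu → huhuzazu   [unconditioned shift]
  huhuzazu → uuzazu   [h-loss]
  uuzazu (rule 3 does not apply)
  uuzazu → uzazu   [degemination]
  giving Estuna uzazu.

uzazu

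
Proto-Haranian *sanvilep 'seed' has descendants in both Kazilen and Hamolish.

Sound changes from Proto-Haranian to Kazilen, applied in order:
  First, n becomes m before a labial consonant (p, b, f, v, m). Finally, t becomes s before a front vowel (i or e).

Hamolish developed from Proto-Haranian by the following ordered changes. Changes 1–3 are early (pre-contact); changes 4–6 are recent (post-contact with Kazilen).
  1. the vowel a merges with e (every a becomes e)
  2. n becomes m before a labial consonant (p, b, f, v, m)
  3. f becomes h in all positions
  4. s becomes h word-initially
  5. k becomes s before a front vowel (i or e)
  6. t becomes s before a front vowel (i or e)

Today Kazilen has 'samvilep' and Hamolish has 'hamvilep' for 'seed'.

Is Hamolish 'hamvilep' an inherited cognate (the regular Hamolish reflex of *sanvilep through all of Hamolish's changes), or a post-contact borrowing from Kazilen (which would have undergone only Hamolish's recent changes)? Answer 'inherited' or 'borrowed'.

borrowed

If inherited, *sanvilep would pass through all of Hamolish's changes:
Hamolish: start from *sanvilep.
  rule 1 (vowel merger): sanvilep → senvilep
  rule 2 (nasal place assimilation): senvilep → semvilep
  rule 3: no change — semvilep
  rule 4 (debuccalisation): semvilep → hemvilep
  rule 5: no change — hemvilep
  rule 6: no change — hemvilep
  ⇒ Hamolish hemvilep
If borrowed from Kazilen 'samvilep' after the early changes, it would undergo only the recent ones:
  rule 4 (debuccalisation): samvilep → hamvilep
  rule 5 (palatalisation): no change (hamvilep)
  rule 6 (palatalisation): no change (hamvilep)
  ⇒ as a loan: hamvilep
Hamolish 'hamvilep' matches the loan outcome 'hamvilep', not the inherited 'hemvilep' — it skipped the early Hamolish changes, so it was borrowed from Kazilen.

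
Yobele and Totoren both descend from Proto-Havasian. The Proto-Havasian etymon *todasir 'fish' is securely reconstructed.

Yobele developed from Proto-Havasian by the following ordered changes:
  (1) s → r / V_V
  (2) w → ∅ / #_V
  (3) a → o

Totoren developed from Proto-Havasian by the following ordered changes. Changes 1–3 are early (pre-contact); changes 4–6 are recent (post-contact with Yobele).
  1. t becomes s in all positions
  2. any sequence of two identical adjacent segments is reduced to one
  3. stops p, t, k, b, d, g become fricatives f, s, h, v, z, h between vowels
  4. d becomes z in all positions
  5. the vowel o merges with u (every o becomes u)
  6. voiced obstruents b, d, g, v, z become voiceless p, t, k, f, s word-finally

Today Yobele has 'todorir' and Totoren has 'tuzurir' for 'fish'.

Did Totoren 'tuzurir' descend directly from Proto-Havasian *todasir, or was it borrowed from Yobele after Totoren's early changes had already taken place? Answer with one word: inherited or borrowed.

borrowed

If inherited, *todasir would pass through all of Totoren's changes:
Totoren: *todasir
  todasir → sodasir   [unconditioned shift]
  sodasir (rule 2 does not apply)
  sodasir → sozasir   [intervocalic lenition]
  sozasir (rule 4 does not apply)
  sozasir → suzasir   [vowel merger]
  suzasir (rule 6 does not apply)
  giving Totoren suzasir.
If borrowed from Yobele 'todorir' after the early changes, it would undergo only the recent ones:
  rule 4 (unconditioned shift): todorir → tozorir
  rule 5 (vowel merger): tozorir → tuzurir
  rule 6 (final devoicing): no change (tuzurir)
  ⇒ as a loan: tuzurir
Totoren 'tuzurir' matches the loan outcome 'tuzurir', not the inherited 'suzasir' — it skipped the early Totoren changes, so it was borrowed from Yobele.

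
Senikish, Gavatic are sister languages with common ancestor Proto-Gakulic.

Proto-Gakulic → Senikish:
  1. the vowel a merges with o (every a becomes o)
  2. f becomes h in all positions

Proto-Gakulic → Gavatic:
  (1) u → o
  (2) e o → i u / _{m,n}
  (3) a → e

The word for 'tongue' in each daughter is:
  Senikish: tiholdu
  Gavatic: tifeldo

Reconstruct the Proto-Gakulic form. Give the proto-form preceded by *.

*tifaldu

Position 7: Senikish has u, Gavatic has o. Senikish preserves u here (none of its changes turn any other segment into u), so the proto-segment is *u.
Position 4: Senikish has o, Gavatic has e. Taking the neighbouring segments as reconstructed: Senikish o could go back to *a or *o; Gavatic e could go back to *a or *e — the one source consistent with every daughter is *a.
Position 3: Senikish has h, Gavatic has f. Gavatic preserves f here (none of its changes turn any other segment into f), so the proto-segment is *f.
Continuing position by position gives *tifaldu; check it forward:
Senikish: start from *tifaldu.
  rule 1 (vowel merger): tifaldu → tifoldu
  rule 2 (unconditioned shift): tifoldu → tiholdu
  ⇒ Senikish tiholdu
Gavatic: start from *tifaldu.
  rule 1 (vowel merger): tifaldu → tifaldo
  rule 2: no change — tifaldo
  rule 3 (vowel merger): tifaldo → tifeldo
  ⇒ Gavatic tifeldo
*tifaldu is the unique common source.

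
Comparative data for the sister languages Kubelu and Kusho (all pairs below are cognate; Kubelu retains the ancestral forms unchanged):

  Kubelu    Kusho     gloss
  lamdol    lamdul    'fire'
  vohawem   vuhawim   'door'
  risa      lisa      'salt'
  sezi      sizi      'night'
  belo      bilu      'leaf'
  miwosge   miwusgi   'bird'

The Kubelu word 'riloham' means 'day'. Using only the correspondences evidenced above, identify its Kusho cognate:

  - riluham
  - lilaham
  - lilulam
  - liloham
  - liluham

liluham

risa ~ lisa — Kubelu r corresponds to Kusho l word-initially before a front vowel.
lamdol ~ lamdul, vohawem ~ vuhawim — Kubelu o corresponds to Kusho u after a consonant, before a consonant other than r, m, n, p, b, f, v.
Applying these to Kubelu 'riloham':
  riloham → liloham   (r→l word-initially before a front vowel)
  liloham → liluham   (o→u after a consonant, before a consonant other than r, m, n, p, b, f, v)
So the Kusho cognate is 'liluham'.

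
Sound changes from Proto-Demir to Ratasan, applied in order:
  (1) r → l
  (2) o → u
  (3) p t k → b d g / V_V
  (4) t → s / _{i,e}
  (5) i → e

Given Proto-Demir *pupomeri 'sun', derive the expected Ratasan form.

Ratasan: start from *pupomeri.
  rule 1 (unconditioned shift): pupomeri → pupomeli
  rule 2 (vowel merger): pupomeli → pupumeli
  rule 3 (intervocalic voicing): pupumeli → pubumeli
  rule 4: no change — pubumeli
  rule 5 (vowel merger): pubumeli → pubumele
  ⇒ Ratasan pubumele

pubumele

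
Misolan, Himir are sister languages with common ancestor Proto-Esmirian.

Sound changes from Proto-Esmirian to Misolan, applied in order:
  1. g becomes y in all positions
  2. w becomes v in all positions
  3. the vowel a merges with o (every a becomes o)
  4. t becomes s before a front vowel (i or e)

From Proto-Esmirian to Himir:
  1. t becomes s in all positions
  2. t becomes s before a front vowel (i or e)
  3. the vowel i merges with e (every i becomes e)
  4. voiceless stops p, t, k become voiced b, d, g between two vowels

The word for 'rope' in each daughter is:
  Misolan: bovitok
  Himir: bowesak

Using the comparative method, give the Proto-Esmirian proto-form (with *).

Position 5: Misolan has t, Himir has s. Misolan preserves t here (none of its changes turn any other segment into t), so the proto-segment is *t.
Position 4: Misolan has i, Himir has e. Misolan preserves i here (none of its changes turn any other segment into i), so the proto-segment is *i.
Position 6: Misolan has o, Himir has a. Himir preserves a here (none of its changes turn any other segment into a), so the proto-segment is *a.
Continuing position by position gives *bowitak; check it forward:
Misolan: start from *bowitak.
  rule 1: no change — bowitak
  rule 2 (unconditioned shift): bowitak → bovitak
  rule 3 (vowel merger): bovitak → bovitok
  rule 4: no change — bovitok
  ⇒ Misolan bovitok
Himir: *bowitak > bowisak > bowesak  (by unconditioned shift, vowel merger)
Only *bowitak yields all of Misolan bovitok, Himir bowesak.

*bowitak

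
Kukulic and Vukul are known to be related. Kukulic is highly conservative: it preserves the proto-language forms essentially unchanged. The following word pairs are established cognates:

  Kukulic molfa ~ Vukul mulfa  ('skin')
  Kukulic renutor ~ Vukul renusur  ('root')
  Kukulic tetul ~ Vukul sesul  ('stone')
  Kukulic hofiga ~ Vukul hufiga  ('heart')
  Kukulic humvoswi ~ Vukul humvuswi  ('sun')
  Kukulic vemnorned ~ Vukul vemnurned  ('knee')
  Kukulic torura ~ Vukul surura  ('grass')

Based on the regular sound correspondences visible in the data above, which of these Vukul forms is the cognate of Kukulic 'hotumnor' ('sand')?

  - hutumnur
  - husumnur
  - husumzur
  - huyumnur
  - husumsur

husumnur

molfa ~ mulfa, humvoswi ~ humvuswi — Kukulic o corresponds to Vukul u after a consonant, before a consonant other than r, m, n, p, b, f, v.
tetul ~ sesul — Kukulic t corresponds to Vukul s between vowels (before a back vowel).
renutor ~ renusur, vemnorned ~ vemnurned — Kukulic o corresponds to Vukul u after a consonant, before r.
Applying these to Kukulic 'hotumnor':
  hotumnor → hutumnor   (o→u after a consonant, before a consonant other than r, m, n, p, b, f, v)
  hutumnor → husumnor   (t→s between vowels (before a back vowel))
  husumnor → husumnur   (o→u after a consonant, before r)
So the Vukul cognate is 'husumnur'.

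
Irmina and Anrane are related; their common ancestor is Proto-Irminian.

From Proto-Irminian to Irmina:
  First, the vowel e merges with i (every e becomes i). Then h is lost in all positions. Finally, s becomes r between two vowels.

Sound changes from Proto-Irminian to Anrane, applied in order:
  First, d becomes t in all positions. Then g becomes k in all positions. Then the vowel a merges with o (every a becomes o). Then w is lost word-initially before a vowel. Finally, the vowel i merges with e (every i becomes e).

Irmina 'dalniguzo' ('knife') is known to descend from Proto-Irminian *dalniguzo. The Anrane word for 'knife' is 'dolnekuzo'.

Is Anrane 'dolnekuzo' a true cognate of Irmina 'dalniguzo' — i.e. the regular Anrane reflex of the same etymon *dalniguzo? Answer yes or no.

Derive the expected Anrane reflex of *dalniguzo:
Anrane: start from *dalniguzo.
  rule 1 (unconditioned shift): dalniguzo → talniguzo
  rule 2 (unconditioned shift): talniguzo → talnikuzo
  rule 3 (vowel merger): talnikuzo → tolnikuzo
  rule 4: no change — tolnikuzo
  rule 5 (vowel merger): tolnikuzo → tolnekuzo
  ⇒ Anrane tolnekuzo
The regular Anrane reflex would be 'tolnekuzo', but the attested form is 'dolnekuzo'. The correspondence is irregular, so they are not cognates (the Anrane form has a different source).

no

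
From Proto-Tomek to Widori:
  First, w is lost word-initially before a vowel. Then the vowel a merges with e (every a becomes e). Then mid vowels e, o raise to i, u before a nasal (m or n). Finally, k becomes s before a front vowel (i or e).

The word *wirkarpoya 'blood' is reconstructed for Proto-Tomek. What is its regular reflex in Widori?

irserpoye

Widori: *wirkarpoya
  wirkarpoya → irkarpoya   [glide loss]
  irkarpoya → irkerpoye   [vowel merger]
  irkerpoye (rule 3 does not apply)
  irkerpoye → irserpoye   [palatalisation]
  giving Widori irserpoye.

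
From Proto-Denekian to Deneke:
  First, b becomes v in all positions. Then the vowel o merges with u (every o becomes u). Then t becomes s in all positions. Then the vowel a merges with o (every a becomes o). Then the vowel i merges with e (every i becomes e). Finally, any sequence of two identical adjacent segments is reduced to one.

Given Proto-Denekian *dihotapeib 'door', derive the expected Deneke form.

Deneke: *dihotapeib > dihotapeiv > dihutapeiv > dihusapeiv > dihusopeiv > dehusopeev > dehusopev  (by unconditioned shift, vowel merger, unconditioned shift, vowel merger, vowel merger, degemination)

dehusopev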